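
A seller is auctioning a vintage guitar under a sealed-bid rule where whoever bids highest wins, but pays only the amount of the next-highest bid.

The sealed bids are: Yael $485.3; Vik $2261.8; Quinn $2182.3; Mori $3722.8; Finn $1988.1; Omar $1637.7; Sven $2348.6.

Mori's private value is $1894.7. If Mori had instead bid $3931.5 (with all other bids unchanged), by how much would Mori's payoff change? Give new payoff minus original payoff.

$0

The highest bid among the other bidders is $2348.6; Mori's bid doesn't change that.
Original bid $3722.8: Mori is highest, pays the top rival bid $2348.6; payoff $1894.7 − $2348.6 = −$453.9.
Alternative bid $3931.5: Mori is highest, pays the top rival bid $2348.6; payoff $1894.7 − $2348.6 = −$453.9.
Change in payoff = −$453.9 − (−$453.9) = $0.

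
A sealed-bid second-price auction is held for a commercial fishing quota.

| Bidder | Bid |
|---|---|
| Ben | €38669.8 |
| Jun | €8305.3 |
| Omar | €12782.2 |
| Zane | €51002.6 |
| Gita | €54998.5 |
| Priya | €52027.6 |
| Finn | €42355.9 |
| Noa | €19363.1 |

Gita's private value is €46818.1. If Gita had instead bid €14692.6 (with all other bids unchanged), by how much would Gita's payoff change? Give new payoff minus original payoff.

€5209.5

The highest bid among the other bidders is €52027.6; Gita's bid doesn't change that.
Original bid €54998.5: Gita is highest, pays the top rival bid €52027.6; payoff €46818.1 − €52027.6 = −€5209.5.
Alternative bid €14692.6: Gita is not highest (top rival bid is €52027.6); payoff €0.
Change in payoff = €0 − (−€5209.5) = €5209.5.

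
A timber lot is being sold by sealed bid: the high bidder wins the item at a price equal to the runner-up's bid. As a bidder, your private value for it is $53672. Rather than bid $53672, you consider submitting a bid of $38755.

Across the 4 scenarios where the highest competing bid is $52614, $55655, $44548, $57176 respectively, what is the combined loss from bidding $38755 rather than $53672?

$10182

The deviation costs you only when the competing bid falls strictly between $38755 and $53672; elsewhere both bids give the same outcome.
$52614: truthful payoff $1058, deviation payoff $0 → loss $1058.
$55655: outcomes coincide → loss $0.
$44548: truthful payoff $9124, deviation payoff $0 → loss $9124.
$57176: outcomes coincide → loss $0.
Total loss = $1058 + $9124 = $10182.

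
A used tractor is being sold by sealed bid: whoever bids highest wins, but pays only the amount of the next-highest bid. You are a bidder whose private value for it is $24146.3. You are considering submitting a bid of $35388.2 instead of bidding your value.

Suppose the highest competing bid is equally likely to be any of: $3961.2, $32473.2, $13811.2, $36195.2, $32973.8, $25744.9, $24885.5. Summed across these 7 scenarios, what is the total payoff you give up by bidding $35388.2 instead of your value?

The deviation costs you only when the competing bid falls strictly between $24146.3 and $35388.2; elsewhere both bids give the same outcome.
$3961.2: outcomes coincide → loss $0.
$32473.2: truthful payoff $0, deviation payoff −$8326.9 → loss $8326.9.
$13811.2: outcomes coincide → loss $0.
$36195.2: outcomes coincide → loss $0.
$32973.8: truthful payoff $0, deviation payoff −$8827.5 → loss $8827.5.
$25744.9: truthful payoff $0, deviation payoff −$1598.6 → loss $1598.6.
$24885.5: truthful payoff $0, deviation payoff −$739.2 → loss $739.2.
Total loss = $8326.9 + $8827.5 + $1598.6 + $739.2 = $19492.2.

$19492.2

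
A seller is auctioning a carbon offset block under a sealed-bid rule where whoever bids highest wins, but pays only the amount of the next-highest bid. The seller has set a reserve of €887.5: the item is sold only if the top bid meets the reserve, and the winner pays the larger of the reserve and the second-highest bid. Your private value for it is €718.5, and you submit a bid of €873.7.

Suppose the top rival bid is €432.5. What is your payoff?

€0

Your bid €873.7 is the highest bid but falls below the reserve €887.5, so the item goes unsold. Payoff €0.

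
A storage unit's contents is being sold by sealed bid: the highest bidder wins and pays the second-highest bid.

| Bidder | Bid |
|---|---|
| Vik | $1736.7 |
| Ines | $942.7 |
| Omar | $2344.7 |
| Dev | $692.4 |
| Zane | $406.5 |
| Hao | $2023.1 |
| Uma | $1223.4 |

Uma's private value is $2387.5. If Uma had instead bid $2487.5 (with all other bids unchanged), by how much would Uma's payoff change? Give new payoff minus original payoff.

$42.8

The highest bid among the other bidders is $2344.7; Uma's bid doesn't change that.
Original bid $1223.4: Uma is not highest (top rival bid is $2344.7); payoff $0.
Alternative bid $2487.5: Uma is highest, pays the top rival bid $2344.7; payoff $2387.5 − $2344.7 = $42.8.
Change in payoff = $42.8 − ($0) = $42.8.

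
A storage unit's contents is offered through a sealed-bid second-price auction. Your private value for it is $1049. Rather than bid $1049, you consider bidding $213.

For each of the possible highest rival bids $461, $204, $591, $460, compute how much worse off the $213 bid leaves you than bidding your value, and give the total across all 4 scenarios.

The deviation costs you only when the competing bid falls strictly between $213 and $1049; elsewhere both bids give the same outcome.
$461: truthful payoff $588, deviation payoff $0 → loss $588.
$204: outcomes coincide → loss $0.
$591: truthful payoff $458, deviation payoff $0 → loss $458.
$460: truthful payoff $589, deviation payoff $0 → loss $589.
Total loss = $588 + $458 + $589 = $1635.

$1635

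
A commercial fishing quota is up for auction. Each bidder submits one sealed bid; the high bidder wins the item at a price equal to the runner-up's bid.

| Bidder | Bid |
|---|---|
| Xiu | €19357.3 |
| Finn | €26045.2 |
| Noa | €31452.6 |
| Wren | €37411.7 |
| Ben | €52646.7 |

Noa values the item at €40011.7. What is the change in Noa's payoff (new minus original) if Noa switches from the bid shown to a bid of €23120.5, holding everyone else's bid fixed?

The highest bid among the other bidders is €52646.7; Noa's bid doesn't change that.
Original bid €31452.6: Noa is not highest (top rival bid is €52646.7); payoff €0.
Alternative bid €23120.5: Noa is not highest (top rival bid is €52646.7); payoff €0.
Change in payoff = €0 − (€0) = €0.

€0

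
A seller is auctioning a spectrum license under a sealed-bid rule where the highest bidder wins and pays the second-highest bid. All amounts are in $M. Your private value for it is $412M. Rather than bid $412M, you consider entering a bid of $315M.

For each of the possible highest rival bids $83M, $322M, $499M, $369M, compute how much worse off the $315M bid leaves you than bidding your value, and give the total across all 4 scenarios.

The deviation costs you only when the competing bid falls strictly between $315M and $412M; elsewhere both bids give the same outcome.
$83M: outcomes coincide → loss $0M.
$322M: truthful payoff $90M, deviation payoff $0M → loss $90M.
$499M: outcomes coincide → loss $0M.
$369M: truthful payoff $43M, deviation payoff $0M → loss $43M.
Total loss = $90M + $43M = $133M.
Because the price is fixed by the runner-up's bid, deviating from your value can only change a good outcome into a bad one — never the reverse.

$133M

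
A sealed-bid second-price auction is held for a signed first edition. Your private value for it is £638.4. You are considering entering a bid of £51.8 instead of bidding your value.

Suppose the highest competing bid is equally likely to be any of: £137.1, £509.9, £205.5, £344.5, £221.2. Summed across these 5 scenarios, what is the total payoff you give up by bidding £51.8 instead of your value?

The deviation costs you only when the competing bid falls strictly between £51.8 and £638.4; elsewhere both bids give the same outcome.
£137.1: truthful payoff £501.3, deviation payoff £0 → loss £501.3.
£509.9: truthful payoff £128.5, deviation payoff £0 → loss £128.5.
£205.5: truthful payoff £432.9, deviation payoff £0 → loss £432.9.
£344.5: truthful payoff £293.9, deviation payoff £0 → loss £293.9.
£221.2: truthful payoff £417.2, deviation payoff £0 → loss £417.2.
Total loss = £501.3 + £128.5 + £432.9 + £293.9 + £417.2 = £1773.8.

£1773.8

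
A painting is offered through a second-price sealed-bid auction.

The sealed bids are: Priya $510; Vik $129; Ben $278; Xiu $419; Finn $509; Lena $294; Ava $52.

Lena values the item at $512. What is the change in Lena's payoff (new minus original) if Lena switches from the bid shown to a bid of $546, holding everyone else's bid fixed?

$2

The highest bid among the other bidders is $510; Lena's bid doesn't change that.
Original bid $294: Lena is not highest (top rival bid is $510); payoff $0.
Alternative bid $546: Lena is highest, pays the top rival bid $510; payoff $512 − $510 = $2.
Change in payoff = $2 − ($0) = $2.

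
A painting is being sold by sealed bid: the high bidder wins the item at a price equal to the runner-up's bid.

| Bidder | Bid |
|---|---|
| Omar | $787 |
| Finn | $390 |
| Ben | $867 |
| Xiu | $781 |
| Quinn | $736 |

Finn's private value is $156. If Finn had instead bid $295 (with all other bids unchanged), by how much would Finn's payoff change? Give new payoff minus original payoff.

$0

The highest bid among the other bidders is $867; Finn's bid doesn't change that.
Original bid $390: Finn is not highest (top rival bid is $867); payoff $0.
Alternative bid $295: Finn is not highest (top rival bid is $867); payoff $0.
Change in payoff = $0 − ($0) = $0.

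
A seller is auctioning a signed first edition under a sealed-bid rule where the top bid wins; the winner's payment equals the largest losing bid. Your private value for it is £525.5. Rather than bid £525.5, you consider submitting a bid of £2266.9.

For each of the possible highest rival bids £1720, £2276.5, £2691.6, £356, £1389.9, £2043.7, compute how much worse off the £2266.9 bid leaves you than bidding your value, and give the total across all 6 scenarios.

£3577.1

The deviation costs you only when the competing bid falls strictly between £525.5 and £2266.9; elsewhere both bids give the same outcome.
£1720: truthful payoff £0, deviation payoff −£1194.5 → loss £1194.5.
£2276.5: outcomes coincide → loss £0.
£2691.6: outcomes coincide → loss £0.
£356: outcomes coincide → loss £0.
£1389.9: truthful payoff £0, deviation payoff −£864.4 → loss £864.4.
£2043.7: truthful payoff £0, deviation payoff −£1518.2 → loss £1518.2.
Total loss = £1194.5 + £864.4 + £1518.2 = £3577.1.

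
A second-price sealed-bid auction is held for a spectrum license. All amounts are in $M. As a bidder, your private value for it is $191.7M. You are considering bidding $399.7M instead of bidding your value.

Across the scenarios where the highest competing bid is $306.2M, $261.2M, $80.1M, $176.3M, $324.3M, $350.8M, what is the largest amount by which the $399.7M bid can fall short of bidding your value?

$159.1M

$306.2M: truthful gives $0M, deviation gives −$114.5M → loss $114.5M.
$261.2M: truthful gives $0M, deviation gives −$69.5M → loss $69.5M.
$80.1M: same outcome either way → loss $0M.
$176.3M: same outcome either way → loss $0M.
$324.3M: truthful gives $0M, deviation gives −$132.6M → loss $132.6M.
$350.8M: truthful gives $0M, deviation gives −$159.1M → loss $159.1M.
Maximum loss: $159.1M.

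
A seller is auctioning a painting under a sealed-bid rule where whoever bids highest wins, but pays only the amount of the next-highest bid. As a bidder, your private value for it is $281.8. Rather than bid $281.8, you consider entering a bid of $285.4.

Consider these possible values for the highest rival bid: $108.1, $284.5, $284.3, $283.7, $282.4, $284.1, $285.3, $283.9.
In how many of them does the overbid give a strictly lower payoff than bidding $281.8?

The deviation hurts exactly when the highest competing bid lies strictly between $281.8 and $285.4 — overbidding then wins at a price above your value.
$108.1: below both → same outcome either way.
$284.5: inside the interval → strictly worse (loss $2.7).
$284.3: inside the interval → strictly worse (loss $2.5).
$283.7: inside the interval → strictly worse (loss $1.9).
$282.4: inside the interval → strictly worse (loss $0.6).
$284.1: inside the interval → strictly worse (loss $2.3).
$285.3: inside the interval → strictly worse (loss $3.5).
$283.9: inside the interval → strictly worse (loss $2.1).
Count: 7.

7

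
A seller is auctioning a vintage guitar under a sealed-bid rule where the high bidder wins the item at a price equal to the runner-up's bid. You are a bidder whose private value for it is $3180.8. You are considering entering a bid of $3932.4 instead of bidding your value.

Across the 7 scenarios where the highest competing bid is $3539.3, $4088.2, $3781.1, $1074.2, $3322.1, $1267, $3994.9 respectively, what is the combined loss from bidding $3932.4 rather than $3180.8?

$1100.1

The deviation costs you only when the competing bid falls strictly between $3180.8 and $3932.4; elsewhere both bids give the same outcome.
$3539.3: truthful payoff $0, deviation payoff −$358.5 → loss $358.5.
$4088.2: outcomes coincide → loss $0.
$3781.1: truthful payoff $0, deviation payoff −$600.3 → loss $600.3.
$1074.2: outcomes coincide → loss $0.
$3322.1: truthful payoff $0, deviation payoff −$141.3 → loss $141.3.
$1267: outcomes coincide → loss $0.
$3994.9: outcomes coincide → loss $0.
Total loss = $358.5 + $600.3 + $141.3 = $1100.1.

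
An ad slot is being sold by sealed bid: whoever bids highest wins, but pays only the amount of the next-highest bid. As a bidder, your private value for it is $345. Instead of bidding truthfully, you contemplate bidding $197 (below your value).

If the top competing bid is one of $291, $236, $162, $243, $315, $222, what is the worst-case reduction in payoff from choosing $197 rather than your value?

$291: truthful gives $54, deviation gives $0 → loss $54.
$236: truthful gives $109, deviation gives $0 → loss $109.
$162: same outcome either way → loss $0.
$243: truthful gives $102, deviation gives $0 → loss $102.
$315: truthful gives $30, deviation gives $0 → loss $30.
$222: truthful gives $123, deviation gives $0 → loss $123.
Maximum loss: $123.

$123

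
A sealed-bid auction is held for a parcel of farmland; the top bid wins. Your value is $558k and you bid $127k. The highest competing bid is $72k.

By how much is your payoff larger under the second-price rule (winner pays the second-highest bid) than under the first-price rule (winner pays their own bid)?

$55k

You have the highest bid, so you win under either rule.
Second-price: pay $72k → payoff $486k.
First-price: pay your own bid $127k → payoff $431k.
Difference = $486k − ($431k) = $55k.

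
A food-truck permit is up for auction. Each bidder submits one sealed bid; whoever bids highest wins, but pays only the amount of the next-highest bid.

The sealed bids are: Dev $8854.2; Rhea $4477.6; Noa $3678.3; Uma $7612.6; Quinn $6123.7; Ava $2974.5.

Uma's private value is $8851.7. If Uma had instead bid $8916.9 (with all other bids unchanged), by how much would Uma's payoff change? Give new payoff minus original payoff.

−$2.5

The highest bid among the other bidders is $8854.2; Uma's bid doesn't change that.
Original bid $7612.6: Uma is not highest (top rival bid is $8854.2); payoff $0.
Alternative bid $8916.9: Uma is highest, pays the top rival bid $8854.2; payoff $8851.7 − $8854.2 = −$2.5.
Change in payoff = −$2.5 − ($0) = −$2.5.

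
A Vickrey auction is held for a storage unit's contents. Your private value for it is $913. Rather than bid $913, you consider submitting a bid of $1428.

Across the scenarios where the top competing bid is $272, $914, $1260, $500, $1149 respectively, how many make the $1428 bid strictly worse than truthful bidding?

The deviation hurts exactly when the highest competing bid lies strictly between $913 and $1428 — overbidding then wins at a price above your value.
$272: below both → same outcome either way.
$914: inside the interval → strictly worse (loss $1).
$1260: inside the interval → strictly worse (loss $347).
$500: below both → same outcome either way.
$1149: inside the interval → strictly worse (loss $236).
Count: 3.

3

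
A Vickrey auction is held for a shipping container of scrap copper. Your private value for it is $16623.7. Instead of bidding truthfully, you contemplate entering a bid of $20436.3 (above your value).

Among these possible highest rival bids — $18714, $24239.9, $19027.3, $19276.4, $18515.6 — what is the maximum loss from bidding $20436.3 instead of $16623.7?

$18714: truthful gives $0, deviation gives −$2090.3 → loss $2090.3.
$24239.9: same outcome either way → loss $0.
$19027.3: truthful gives $0, deviation gives −$2403.6 → loss $2403.6.
$19276.4: truthful gives $0, deviation gives −$2652.7 → loss $2652.7.
$18515.6: truthful gives $0, deviation gives −$1891.9 → loss $1891.9.
Maximum loss: $2652.7.

$2652.7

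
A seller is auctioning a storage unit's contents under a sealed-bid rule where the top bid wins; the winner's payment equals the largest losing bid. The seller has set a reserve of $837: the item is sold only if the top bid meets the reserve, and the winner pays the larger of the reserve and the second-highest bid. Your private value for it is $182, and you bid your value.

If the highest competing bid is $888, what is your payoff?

Your bid $182 is below the highest competing bid $888, so you lose. Payoff $0.

$0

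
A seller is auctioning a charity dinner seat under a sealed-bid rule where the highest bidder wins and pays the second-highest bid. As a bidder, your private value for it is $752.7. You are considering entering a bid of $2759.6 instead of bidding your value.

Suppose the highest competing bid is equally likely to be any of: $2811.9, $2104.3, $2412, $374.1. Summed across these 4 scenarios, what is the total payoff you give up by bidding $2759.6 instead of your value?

$3010.9

The deviation costs you only when the competing bid falls strictly between $752.7 and $2759.6; elsewhere both bids give the same outcome.
$2811.9: outcomes coincide → loss $0.
$2104.3: truthful payoff $0, deviation payoff −$1351.6 → loss $1351.6.
$2412: truthful payoff $0, deviation payoff −$1659.3 → loss $1659.3.
$374.1: outcomes coincide → loss $0.
Total loss = $1351.6 + $1659.3 = $3010.9.
Because the price is fixed by the runner-up's bid, deviating from your value can only change a good outcome into a bad one — never the reverse.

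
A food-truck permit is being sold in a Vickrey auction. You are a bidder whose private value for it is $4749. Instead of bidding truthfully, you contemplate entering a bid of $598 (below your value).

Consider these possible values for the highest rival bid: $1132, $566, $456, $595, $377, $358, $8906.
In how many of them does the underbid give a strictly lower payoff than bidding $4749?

The deviation hurts exactly when the highest competing bid lies strictly between $598 and $4749 — underbidding then forfeits a profitable win.
$1132: inside the interval → strictly worse (loss $3617).
$566: below both → same outcome either way.
$456: below both → same outcome either way.
$595: below both → same outcome either way.
$377: below both → same outcome either way.
$358: below both → same outcome either way.
$8906: above both → same outcome either way.
Count: 1.

1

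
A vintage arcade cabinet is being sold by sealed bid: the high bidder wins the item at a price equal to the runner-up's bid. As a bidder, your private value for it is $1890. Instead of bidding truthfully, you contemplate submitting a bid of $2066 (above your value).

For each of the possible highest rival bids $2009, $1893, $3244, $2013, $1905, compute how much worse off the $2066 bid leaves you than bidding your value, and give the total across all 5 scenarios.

The deviation costs you only when the competing bid falls strictly between $1890 and $2066; elsewhere both bids give the same outcome.
$2009: truthful payoff $0, deviation payoff −$119 → loss $119.
$1893: truthful payoff $0, deviation payoff −$3 → loss $3.
$3244: outcomes coincide → loss $0.
$2013: truthful payoff $0, deviation payoff −$123 → loss $123.
$1905: truthful payoff $0, deviation payoff −$15 → loss $15.
Total loss = $119 + $3 + $123 + $15 = $260.

$260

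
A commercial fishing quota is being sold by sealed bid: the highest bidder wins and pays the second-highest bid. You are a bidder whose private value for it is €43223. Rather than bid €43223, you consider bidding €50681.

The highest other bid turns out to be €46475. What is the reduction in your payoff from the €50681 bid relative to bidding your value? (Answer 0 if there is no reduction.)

Bidding your value €43223: you lose (since €43223 < €46475). Payoff €0.
Bidding €50681: you win and pay €46475. Payoff €43223 − €46475 = −€3252.
The competing bid €46475 lies between your value and your inflated bid, so overbidding wins an item priced above your value.
Loss from deviating = €0 − (−€3252) = €3252.
In a second-price auction your bid sets only whether you win, not what you pay, so bidding your true value is weakly dominant.

€3252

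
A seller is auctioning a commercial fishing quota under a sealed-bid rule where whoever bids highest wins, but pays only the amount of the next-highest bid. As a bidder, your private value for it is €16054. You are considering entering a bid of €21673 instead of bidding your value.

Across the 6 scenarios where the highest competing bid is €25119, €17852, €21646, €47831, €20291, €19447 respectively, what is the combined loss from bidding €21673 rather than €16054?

€15020

The deviation costs you only when the competing bid falls strictly between €16054 and €21673; elsewhere both bids give the same outcome.
€25119: outcomes coincide → loss €0.
€17852: truthful payoff €0, deviation payoff −€1798 → loss €1798.
€21646: truthful payoff €0, deviation payoff −€5592 → loss €5592.
€47831: outcomes coincide → loss €0.
€20291: truthful payoff €0, deviation payoff −€4237 → loss €4237.
€19447: truthful payoff €0, deviation payoff −€3393 → loss €3393.
Total loss = €1798 + €5592 + €4237 + €3393 = €15020.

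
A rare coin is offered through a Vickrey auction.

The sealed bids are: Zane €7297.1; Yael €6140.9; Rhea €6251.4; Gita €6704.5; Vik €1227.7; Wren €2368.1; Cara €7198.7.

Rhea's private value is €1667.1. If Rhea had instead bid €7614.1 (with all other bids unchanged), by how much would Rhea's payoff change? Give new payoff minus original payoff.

The highest bid among the other bidders is €7297.1; Rhea's bid doesn't change that.
Original bid €6251.4: Rhea is not highest (top rival bid is €7297.1); payoff €0.
Alternative bid €7614.1: Rhea is highest, pays the top rival bid €7297.1; payoff €1667.1 − €7297.1 = −€5630.
Change in payoff = −€5630 − (€0) = −€5630.

−€5630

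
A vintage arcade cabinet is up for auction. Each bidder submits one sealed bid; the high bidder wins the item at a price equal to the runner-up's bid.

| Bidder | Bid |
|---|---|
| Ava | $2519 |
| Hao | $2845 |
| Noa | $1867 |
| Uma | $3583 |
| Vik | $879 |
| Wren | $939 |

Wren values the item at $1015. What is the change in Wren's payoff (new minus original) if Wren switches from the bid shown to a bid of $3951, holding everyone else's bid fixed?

−$2568

The highest bid among the other bidders is $3583; Wren's bid doesn't change that.
Original bid $939: Wren is not highest (top rival bid is $3583); payoff $0.
Alternative bid $3951: Wren is highest, pays the top rival bid $3583; payoff $1015 − $3583 = −$2568.
Change in payoff = −$2568 − ($0) = −$2568.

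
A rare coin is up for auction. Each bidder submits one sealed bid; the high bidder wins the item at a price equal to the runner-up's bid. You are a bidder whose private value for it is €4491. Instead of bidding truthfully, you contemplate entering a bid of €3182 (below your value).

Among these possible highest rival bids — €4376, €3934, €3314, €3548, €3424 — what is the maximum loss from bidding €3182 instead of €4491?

€1177

€4376: truthful gives €115, deviation gives €0 → loss €115.
€3934: truthful gives €557, deviation gives €0 → loss €557.
€3314: truthful gives €1177, deviation gives €0 → loss €1177.
€3548: truthful gives €943, deviation gives €0 → loss €943.
€3424: truthful gives €1067, deviation gives €0 → loss €1067.
Maximum loss: €1177.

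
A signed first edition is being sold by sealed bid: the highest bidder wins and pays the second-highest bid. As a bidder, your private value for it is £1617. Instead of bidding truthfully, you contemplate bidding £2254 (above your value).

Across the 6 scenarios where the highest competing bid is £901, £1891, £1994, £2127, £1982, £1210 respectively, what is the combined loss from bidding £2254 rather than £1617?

The deviation costs you only when the competing bid falls strictly between £1617 and £2254; elsewhere both bids give the same outcome.
£901: outcomes coincide → loss £0.
£1891: truthful payoff £0, deviation payoff −£274 → loss £274.
£1994: truthful payoff £0, deviation payoff −£377 → loss £377.
£2127: truthful payoff £0, deviation payoff −£510 → loss £510.
£1982: truthful payoff £0, deviation payoff −£365 → loss £365.
£1210: outcomes coincide → loss £0.
Total loss = £274 + £377 + £510 + £365 = £1526.

£1526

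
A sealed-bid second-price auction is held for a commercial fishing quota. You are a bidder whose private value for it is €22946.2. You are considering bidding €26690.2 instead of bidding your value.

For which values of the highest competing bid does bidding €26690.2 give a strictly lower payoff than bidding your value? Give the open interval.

If the competing bid is below €22946.2, both bids win at the same price — no difference.
If it is above €26690.2, both bids lose — no difference.
If it lies strictly between €22946.2 and €26690.2, bidding your value loses (payoff 0) while bidding €26690.2 wins at a price above your value (payoff negative).
So the deviation strictly hurts on the open interval (€22946.2, €26690.2).
Because the price is fixed by the runner-up's bid, deviating from your value can only change a good outcome into a bad one — never the reverse.

(€22946.2, €26690.2)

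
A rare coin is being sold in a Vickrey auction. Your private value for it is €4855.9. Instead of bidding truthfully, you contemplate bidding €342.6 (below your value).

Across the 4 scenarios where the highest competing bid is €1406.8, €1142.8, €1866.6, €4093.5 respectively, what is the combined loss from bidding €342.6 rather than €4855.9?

€10913.9

The deviation costs you only when the competing bid falls strictly between €342.6 and €4855.9; elsewhere both bids give the same outcome.
€1406.8: truthful payoff €3449.1, deviation payoff €0 → loss €3449.1.
€1142.8: truthful payoff €3713.1, deviation payoff €0 → loss €3713.1.
€1866.6: truthful payoff €2989.3, deviation payoff €0 → loss €2989.3.
€4093.5: truthful payoff €762.4, deviation payoff €0 → loss €762.4.
Total loss = €3449.1 + €3713.1 + €2989.3 + €762.4 = €10913.9.
Truthful bidding weakly dominates here: raising your bid can only win items priced above your value, and lowering it can only forfeit items priced below.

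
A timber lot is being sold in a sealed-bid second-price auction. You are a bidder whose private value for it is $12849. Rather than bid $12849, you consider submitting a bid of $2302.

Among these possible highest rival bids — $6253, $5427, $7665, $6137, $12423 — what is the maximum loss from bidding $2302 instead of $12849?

$6253: truthful gives $6596, deviation gives $0 → loss $6596.
$5427: truthful gives $7422, deviation gives $0 → loss $7422.
$7665: truthful gives $5184, deviation gives $0 → loss $5184.
$6137: truthful gives $6712, deviation gives $0 → loss $6712.
$12423: truthful gives $426, deviation gives $0 → loss $426.
Maximum loss: $7422.

$7422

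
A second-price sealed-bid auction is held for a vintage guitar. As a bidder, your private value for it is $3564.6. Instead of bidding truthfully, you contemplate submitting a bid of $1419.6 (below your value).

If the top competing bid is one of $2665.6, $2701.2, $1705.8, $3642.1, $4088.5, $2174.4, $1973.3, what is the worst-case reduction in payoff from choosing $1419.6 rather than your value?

$2665.6: truthful gives $899, deviation gives $0 → loss $899.
$2701.2: truthful gives $863.4, deviation gives $0 → loss $863.4.
$1705.8: truthful gives $1858.8, deviation gives $0 → loss $1858.8.
$3642.1: same outcome either way → loss $0.
$4088.5: same outcome either way → loss $0.
$2174.4: truthful gives $1390.2, deviation gives $0 → loss $1390.2.
$1973.3: truthful gives $1591.3, deviation gives $0 → loss $1591.3.
Maximum loss: $1858.8.

$1858.8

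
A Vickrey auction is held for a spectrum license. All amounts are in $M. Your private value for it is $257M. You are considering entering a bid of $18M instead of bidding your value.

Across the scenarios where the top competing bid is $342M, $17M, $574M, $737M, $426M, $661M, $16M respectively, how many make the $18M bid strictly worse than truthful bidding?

The deviation hurts exactly when the highest competing bid lies strictly between $18M and $257M — underbidding then forfeits a profitable win.
$342M: above both → same outcome either way.
$17M: below both → same outcome either way.
$574M: above both → same outcome either way.
$737M: above both → same outcome either way.
$426M: above both → same outcome either way.
$661M: above both → same outcome either way.
$16M: below both → same outcome either way.
Count: 0.

0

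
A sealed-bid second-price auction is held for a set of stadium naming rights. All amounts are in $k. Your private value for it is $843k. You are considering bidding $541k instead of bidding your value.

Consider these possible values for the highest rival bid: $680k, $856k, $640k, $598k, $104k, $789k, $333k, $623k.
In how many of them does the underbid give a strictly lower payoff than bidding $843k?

The deviation hurts exactly when the highest competing bid lies strictly between $541k and $843k — underbidding then forfeits a profitable win.
$680k: inside the interval → strictly worse (loss $163k).
$856k: above both → same outcome either way.
$640k: inside the interval → strictly worse (loss $203k).
$598k: inside the interval → strictly worse (loss $245k).
$104k: below both → same outcome either way.
$789k: inside the interval → strictly worse (loss $54k).
$333k: below both → same outcome either way.
$623k: inside the interval → strictly worse (loss $220k).
Count: 5.

5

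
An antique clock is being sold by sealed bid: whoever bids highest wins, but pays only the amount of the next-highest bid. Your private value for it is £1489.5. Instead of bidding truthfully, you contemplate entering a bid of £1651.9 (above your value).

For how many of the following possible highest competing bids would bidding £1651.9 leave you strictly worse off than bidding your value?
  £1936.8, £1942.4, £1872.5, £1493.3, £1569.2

2

The deviation hurts exactly when the highest competing bid lies strictly between £1489.5 and £1651.9 — overbidding then wins at a price above your value.
£1936.8: above both → same outcome either way.
£1942.4: above both → same outcome either way.
£1872.5: above both → same outcome either way.
£1493.3: inside the interval → strictly worse (loss £3.8).
£1569.2: inside the interval → strictly worse (loss £79.7).
Count: 2.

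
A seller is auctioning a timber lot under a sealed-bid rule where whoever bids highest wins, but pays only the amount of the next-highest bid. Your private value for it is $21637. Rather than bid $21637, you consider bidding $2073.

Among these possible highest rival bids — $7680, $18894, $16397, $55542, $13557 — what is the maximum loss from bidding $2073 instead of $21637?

$13957

$7680: truthful gives $13957, deviation gives $0 → loss $13957.
$18894: truthful gives $2743, deviation gives $0 → loss $2743.
$16397: truthful gives $5240, deviation gives $0 → loss $5240.
$55542: same outcome either way → loss $0.
$13557: truthful gives $8080, deviation gives $0 → loss $8080.
Maximum loss: $13957.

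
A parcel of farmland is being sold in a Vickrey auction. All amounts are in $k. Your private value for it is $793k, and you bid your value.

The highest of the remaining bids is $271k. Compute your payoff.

Your bid $793k exceeds the highest competing bid $271k, so you win.
In a second-price auction the winner pays the second-highest bid, $271k.
Payoff = value − price = $793k − $271k = $522k.

$522k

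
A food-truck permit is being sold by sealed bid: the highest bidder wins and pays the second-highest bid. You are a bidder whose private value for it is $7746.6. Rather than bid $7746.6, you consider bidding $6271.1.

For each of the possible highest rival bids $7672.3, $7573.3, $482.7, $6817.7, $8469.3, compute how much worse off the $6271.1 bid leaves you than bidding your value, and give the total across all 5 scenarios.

The deviation costs you only when the competing bid falls strictly between $6271.1 and $7746.6; elsewhere both bids give the same outcome.
$7672.3: truthful payoff $74.3, deviation payoff $0 → loss $74.3.
$7573.3: truthful payoff $173.3, deviation payoff $0 → loss $173.3.
$482.7: outcomes coincide → loss $0.
$6817.7: truthful payoff $928.9, deviation payoff $0 → loss $928.9.
$8469.3: outcomes coincide → loss $0.
Total loss = $74.3 + $173.3 + $928.9 = $1176.5.

$1176.5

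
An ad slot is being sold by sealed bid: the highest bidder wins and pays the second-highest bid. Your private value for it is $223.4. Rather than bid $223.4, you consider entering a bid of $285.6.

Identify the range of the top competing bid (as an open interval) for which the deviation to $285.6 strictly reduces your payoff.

If the competing bid is below $223.4, both bids win at the same price — no difference.
If it is above $285.6, both bids lose — no difference.
If it lies strictly between $223.4 and $285.6, bidding your value loses (payoff 0) while bidding $285.6 wins at a price above your value (payoff negative).
So the deviation strictly hurts on the open interval ($223.4, $285.6).

($223.4, $285.6)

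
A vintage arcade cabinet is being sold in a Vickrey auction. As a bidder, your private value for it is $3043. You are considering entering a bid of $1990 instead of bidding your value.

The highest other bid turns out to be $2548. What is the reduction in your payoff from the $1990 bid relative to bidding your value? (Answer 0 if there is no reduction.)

Bidding your value $3043: you win (since $3043 > $2548) and pay $2548. Payoff $495.
Bidding $1990: you lose. Payoff $0.
The competing bid $2548 lies between your shaded bid and your value, so underbidding forfeits an item you could have won at a profitable price.
Loss from deviating = $495 − ($0) = $495.

$495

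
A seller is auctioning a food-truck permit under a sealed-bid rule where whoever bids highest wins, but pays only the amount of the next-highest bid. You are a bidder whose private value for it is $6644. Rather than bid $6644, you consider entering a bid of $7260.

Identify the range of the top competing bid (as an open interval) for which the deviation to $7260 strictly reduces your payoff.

If the competing bid is below $6644, both bids win at the same price — no difference.
If it is above $7260, both bids lose — no difference.
If it lies strictly between $6644 and $7260, bidding your value loses (payoff 0) while bidding $7260 wins at a price above your value (payoff negative).
So the deviation strictly hurts on the open interval ($6644, $7260).
Because the price is fixed by the runner-up's bid, deviating from your value can only change a good outcome into a bad one — never the reverse.

($6644, $7260)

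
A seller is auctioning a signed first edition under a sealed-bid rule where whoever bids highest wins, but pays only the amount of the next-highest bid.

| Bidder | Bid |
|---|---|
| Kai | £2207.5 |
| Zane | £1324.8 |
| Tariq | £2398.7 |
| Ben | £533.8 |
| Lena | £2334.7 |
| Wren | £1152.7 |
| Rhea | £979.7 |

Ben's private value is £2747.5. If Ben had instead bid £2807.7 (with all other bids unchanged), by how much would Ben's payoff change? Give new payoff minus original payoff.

The highest bid among the other bidders is £2398.7; Ben's bid doesn't change that.
Original bid £533.8: Ben is not highest (top rival bid is £2398.7); payoff £0.
Alternative bid £2807.7: Ben is highest, pays the top rival bid £2398.7; payoff £2747.5 − £2398.7 = £348.8.
Change in payoff = £348.8 − (£0) = £348.8.

£348.8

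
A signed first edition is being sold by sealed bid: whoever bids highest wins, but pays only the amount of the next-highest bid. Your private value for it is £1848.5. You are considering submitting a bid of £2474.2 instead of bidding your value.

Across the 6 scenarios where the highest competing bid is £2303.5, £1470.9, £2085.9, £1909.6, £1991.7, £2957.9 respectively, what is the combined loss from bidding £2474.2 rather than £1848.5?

The deviation costs you only when the competing bid falls strictly between £1848.5 and £2474.2; elsewhere both bids give the same outcome.
£2303.5: truthful payoff £0, deviation payoff −£455 → loss £455.
£1470.9: outcomes coincide → loss £0.
£2085.9: truthful payoff £0, deviation payoff −£237.4 → loss £237.4.
£1909.6: truthful payoff £0, deviation payoff −£61.1 → loss £61.1.
£1991.7: truthful payoff £0, deviation payoff −£143.2 → loss £143.2.
£2957.9: outcomes coincide → loss £0.
Total loss = £455 + £237.4 + £61.1 + £143.2 = £896.7.

£896.7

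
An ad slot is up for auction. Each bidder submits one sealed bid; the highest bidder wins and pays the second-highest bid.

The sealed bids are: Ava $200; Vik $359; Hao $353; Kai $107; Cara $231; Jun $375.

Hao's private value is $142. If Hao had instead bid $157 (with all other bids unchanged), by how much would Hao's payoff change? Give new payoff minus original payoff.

The highest bid among the other bidders is $375; Hao's bid doesn't change that.
Original bid $353: Hao is not highest (top rival bid is $375); payoff $0.
Alternative bid $157: Hao is not highest (top rival bid is $375); payoff $0.
Change in payoff = $0 − ($0) = $0.

$0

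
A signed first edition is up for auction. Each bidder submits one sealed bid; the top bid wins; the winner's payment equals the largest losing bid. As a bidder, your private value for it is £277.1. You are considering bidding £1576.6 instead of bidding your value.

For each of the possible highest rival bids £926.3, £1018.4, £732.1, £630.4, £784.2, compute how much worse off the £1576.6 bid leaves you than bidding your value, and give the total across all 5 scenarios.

£2705.9

The deviation costs you only when the competing bid falls strictly between £277.1 and £1576.6; elsewhere both bids give the same outcome.
£926.3: truthful payoff £0, deviation payoff −£649.2 → loss £649.2.
£1018.4: truthful payoff £0, deviation payoff −£741.3 → loss £741.3.
£732.1: truthful payoff £0, deviation payoff −£455 → loss £455.
£630.4: truthful payoff £0, deviation payoff −£353.3 → loss £353.3.
£784.2: truthful payoff £0, deviation payoff −£507.1 → loss £507.1.
Total loss = £649.2 + £741.3 + £455 + £353.3 + £507.1 = £2705.9.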